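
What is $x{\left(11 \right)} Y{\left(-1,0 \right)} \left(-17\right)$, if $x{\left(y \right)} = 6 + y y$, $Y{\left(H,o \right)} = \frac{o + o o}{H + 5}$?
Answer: $0$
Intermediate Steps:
$Y{\left(H,o \right)} = \frac{o + o^{2}}{5 + H}$
$x{\left(y \right)} = 6 + y^{2}$
$x{\left(11 \right)} Y{\left(-1,0 \right)} \left(-17\right) = \left(6 + 11^{2}\right) \frac{0 \left(1 + 0\right)}{5 - 1} \left(-17\right) = \left(6 + 121\right) 0 \cdot \frac{1}{4} \cdot 1 \left(-17\right) = 127 \cdot 0 \cdot \frac{1}{4} \cdot 1 \left(-17\right) = 127 \cdot 0 \left(-17\right) = 0 \left(-17\right) = 0$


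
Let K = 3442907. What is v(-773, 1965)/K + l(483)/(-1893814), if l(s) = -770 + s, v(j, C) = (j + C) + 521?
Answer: 325555207/501555805946 ≈ 0.00064909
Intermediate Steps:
v(j, C) = 521 + C + j (v(j, C) = (C + j) + 521 = 521 + C + j)
v(-773, 1965)/K + l(483)/(-1893814) = (521 + 1965 - 773)/3442907 + (-770 + 483)/(-1893814) = 1713*(1/3442907) - 287*(-1/1893814) = 1713/3442907 + 287/1893814 = 325555207/501555805946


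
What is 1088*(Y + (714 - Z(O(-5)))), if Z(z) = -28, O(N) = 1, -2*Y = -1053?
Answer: 1380128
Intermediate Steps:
Y = 1053/2 (Y = -1/2*(-1053) = 1053/2 ≈ 526.50)
1088*(Y + (714 - Z(O(-5)))) = 1088*(1053/2 + (714 - 1*(-28))) = 1088*(1053/2 + (714 + 28)) = 1088*(1053/2 + 742) = 1088*(2537/2) = 1380128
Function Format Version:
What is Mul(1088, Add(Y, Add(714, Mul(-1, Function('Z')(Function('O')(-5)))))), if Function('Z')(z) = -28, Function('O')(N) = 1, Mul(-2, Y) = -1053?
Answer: 1380128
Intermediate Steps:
Y = Rational(1053, 2) (Y = Mul(Rational(-1, 2), -1053) = Rational(1053, 2) ≈ 526.50)
Mul(1088, Add(Y, Add(714, Mul(-1, Function('Z')(Function('O')(-5)))))) = Mul(1088, Add(Rational(1053, 2), Add(714, Mul(-1, -28)))) = Mul(1088, Add(Rational(1053, 2), Add(714, 28))) = Mul(1088, Add(Rational(1053, 2), 742)) = Mul(1088, Rational(2537, 2)) = 1380128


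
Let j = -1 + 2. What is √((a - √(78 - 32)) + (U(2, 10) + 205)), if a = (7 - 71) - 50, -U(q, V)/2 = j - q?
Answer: √(93 - √46) ≈ 9.2853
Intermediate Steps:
j = 1
U(q, V) = -2 + 2*q (U(q, V) = -2*(1 - q) = -2 + 2*q)
a = -114 (a = -64 - 50 = -114)
√((a - √(78 - 32)) + (U(2, 10) + 205)) = √((-114 - √(78 - 32)) + ((-2 + 2*2) + 205)) = √((-114 - √46) + ((-2 + 4) + 205)) = √((-114 - √46) + (2 + 205)) = √((-114 - √46) + 207) = √(93 - √46)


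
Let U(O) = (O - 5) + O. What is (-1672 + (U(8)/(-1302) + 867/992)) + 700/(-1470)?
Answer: -34822993/20832 ≈ -1671.6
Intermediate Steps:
U(O) = -5 + 2*O (U(O) = (-5 + O) + O = -5 + 2*O)
(-1672 + (U(8)/(-1302) + 867/992)) + 700/(-1470) = (-1672 + ((-5 + 2*8)/(-1302) + 867/992)) + 700/(-1470) = (-1672 + ((-5 + 16)*(-1/1302) + 867*(1/992))) + 700*(-1/1470) = (-1672 + (11*(-1/1302) + 867/992)) - 10/21 = (-1672 + (-11/1302 + 867/992)) - 10/21 = (-1672 + 18031/20832) - 10/21 = -34813073/20832 - 10/21 = -34822993/20832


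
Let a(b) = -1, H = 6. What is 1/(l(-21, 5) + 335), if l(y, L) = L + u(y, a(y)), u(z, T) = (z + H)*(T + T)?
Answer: 1/370 ≈ 0.0027027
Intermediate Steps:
u(z, T) = 2*T*(6 + z) (u(z, T) = (z + 6)*(T + T) = (6 + z)*(2*T) = 2*T*(6 + z))
l(y, L) = -12 + L - 2*y (l(y, L) = L + 2*(-1)*(6 + y) = L + (-12 - 2*y) = -12 + L - 2*y)
1/(l(-21, 5) + 335) = 1/((-12 + 5 - 2*(-21)) + 335) = 1/((-12 + 5 + 42) + 335) = 1/(35 + 335) = 1/370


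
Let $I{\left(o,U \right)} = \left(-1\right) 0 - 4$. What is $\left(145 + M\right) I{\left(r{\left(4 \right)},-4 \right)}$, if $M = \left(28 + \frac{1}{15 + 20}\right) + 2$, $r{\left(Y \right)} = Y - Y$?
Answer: $- \frac{24504}{35} \approx -700.11$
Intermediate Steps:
$r{\left(Y \right)} = 0$
$M = \frac{1051}{35}$ ($M = \left(28 + \frac{1}{35}\right) + 2 = \frac{981}{35} + 2 = \frac{1051}{35} \approx 30.029$)
$I{\left(o,U \right)} = -4$ ($I{\left(o,U \right)} = 0 - 4 = -4$)
$\left(145 + M\right) I{\left(r{\left(4 \right)},-4 \right)} = \left(145 + \frac{1051}{35}\right) \left(-4\right) = \frac{6126}{35} \left(-4\right) = - \frac{24504}{35}$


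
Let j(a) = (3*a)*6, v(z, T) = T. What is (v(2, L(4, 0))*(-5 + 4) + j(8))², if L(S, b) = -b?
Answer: 20736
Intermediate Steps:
j(a) = 18*a
(v(2, L(4, 0))*(-5 + 4) + j(8))² = ((-1*0)*(-5 + 4) + 18*8)² = (0*(-1) + 144)² = (0 + 144)² = 144² = 20736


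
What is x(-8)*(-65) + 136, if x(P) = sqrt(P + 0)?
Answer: 136 - 130*I*sqrt(2) ≈ 136.0 - 183.85*I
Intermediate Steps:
x(P) = sqrt(P)
x(-8)*(-65) + 136 = sqrt(-8)*(-65) + 136 = (2*I*sqrt(2))*(-65) + 136 = -130*I*sqrt(2) + 136 = 136 - 130*I*sqrt(2)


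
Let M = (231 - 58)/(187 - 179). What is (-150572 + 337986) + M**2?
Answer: 12024425/64 ≈ 1.8788e+5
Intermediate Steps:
M = 173/8 ≈ 21.625
(-150572 + 337986) + M**2 = (-150572 + 337986) + (173/8)**2 = 187414 + 29929/64 = 12024425/64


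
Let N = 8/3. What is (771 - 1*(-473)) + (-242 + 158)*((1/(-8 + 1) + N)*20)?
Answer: -2996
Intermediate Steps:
N = 8/3 (N = 8*(⅓) = 8/3 ≈ 2.6667)
(771 - 1*(-473)) + (-242 + 158)*((1/(-8 + 1) + N)*20) = (771 - 1*(-473)) + (-242 + 158)*((1/(-8 + 1) + 8/3)*20) = (771 + 473) - 84*(1/(-7) + 8/3)*20 = 1244 - 84*(-⅐ + 8/3)*20 = 1244 - 212*20 = 1244 - 84*1060/21 = 1244 - 4240 = -2996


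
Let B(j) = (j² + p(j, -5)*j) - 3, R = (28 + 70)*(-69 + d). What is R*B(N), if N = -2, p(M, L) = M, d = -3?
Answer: -35280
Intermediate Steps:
R = -7056 (R = (28 + 70)*(-69 - 3) = 98*(-72) = -7056)
B(j) = -3 + 2*j² (B(j) = (j² + j*j) - 3 = (j² + j²) - 3 = 2*j² - 3 = -3 + 2*j²)
R*B(N) = -7056*(-3 + 2*(-2)²) = -7056*(-3 + 2*4) = -7056*(-3 + 8) = -7056*5 = -35280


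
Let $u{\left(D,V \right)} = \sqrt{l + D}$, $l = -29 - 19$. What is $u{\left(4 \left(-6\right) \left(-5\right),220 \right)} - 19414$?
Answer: $-19414 + 6 \sqrt{2} \approx -19406.0$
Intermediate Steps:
$l = -48$ ($l = -29 - 19 = -48$)
$u{\left(D,V \right)} = \sqrt{-48 + D}$
$u{\left(4 \left(-6\right) \left(-5\right),220 \right)} - 19414 = \sqrt{-48 + 4 \left(-6\right) \left(-5\right)} - 19414 = \sqrt{-48 - -120} - 19414 = \sqrt{-48 + 120} - 19414 = \sqrt{72} - 19414 = 6 \sqrt{2} - 19414 = -19414 + 6 \sqrt{2}$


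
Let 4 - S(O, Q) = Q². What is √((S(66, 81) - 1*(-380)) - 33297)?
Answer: 3*I*√4386 ≈ 198.68*I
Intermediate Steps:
S(O, Q) = 4 - Q²
√((S(66, 81) - 1*(-380)) - 33297) = √(((4 - 1*81²) - 1*(-380)) - 33297) = √(((4 - 1*6561) + 380) - 33297) = √(((4 - 6561) + 380) - 33297) = √((-6557 + 380) - 33297) = √(-6177 - 33297) = √(-39474) = 3*I*√4386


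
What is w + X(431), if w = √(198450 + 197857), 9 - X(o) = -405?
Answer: 414 + √396307 ≈ 1043.5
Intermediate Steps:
X(o) = 414 (X(o) = 9 - 1*(-405) = 9 + 405 = 414)
w = √396307 ≈ 629.53
w + X(431) = √396307 + 414 = 414 + √396307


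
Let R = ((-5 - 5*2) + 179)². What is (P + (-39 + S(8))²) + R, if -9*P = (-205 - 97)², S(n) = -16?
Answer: 178085/9 ≈ 19787.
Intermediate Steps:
R = 26896 (R = ((-5 - 10) + 179)² = (-15 + 179)² = 164² = 26896)
P = -91204/9 (P = -(-205 - 97)²/9 = -⅑*(-302)² = -⅑*91204 = -91204/9 ≈ -10134.)
(P + (-39 + S(8))²) + R = (-91204/9 + (-39 - 16)²) + 26896 = (-91204/9 + (-55)²) + 26896 = (-91204/9 + 3025) + 26896 = -63979/9 + 26896 = 178085/9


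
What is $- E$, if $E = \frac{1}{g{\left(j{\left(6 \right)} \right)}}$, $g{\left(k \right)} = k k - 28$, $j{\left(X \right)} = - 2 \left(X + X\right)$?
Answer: $- \frac{1}{548} \approx -0.0018248$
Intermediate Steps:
$j{\left(X \right)} = - 4 X$ ($j{\left(X \right)} = - 2 \cdot 2 X = - 4 X$)
$g{\left(k \right)} = -28 + k^{2}$ ($g{\left(k \right)} = k^{2} - 28 = -28 + k^{2}$)
$E = \frac{1}{548}$ ($E = \frac{1}{-28 + \left(\left(-4\right) 6\right)^{2}} = \frac{1}{-28 + \left(-24\right)^{2}} = \frac{1}{-28 + 576} = \frac{1}{548} \approx 0.0018248$)
$- E = \left(-1\right) \frac{1}{548} = - \frac{1}{548}$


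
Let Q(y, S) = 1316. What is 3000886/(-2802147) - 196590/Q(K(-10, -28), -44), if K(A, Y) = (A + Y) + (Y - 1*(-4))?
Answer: -277411622353/1843812726 ≈ -150.46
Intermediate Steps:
K(A, Y) = 4 + A + 2*Y (K(A, Y) = (A + Y) + (Y + 4) = (A + Y) + (4 + Y) = 4 + A + 2*Y)
3000886/(-2802147) - 196590/Q(K(-10, -28), -44) = 3000886/(-2802147) - 196590/1316 = 3000886*(-1/2802147) - 196590*1/1316 = -3000886/2802147 - 98295/658 = -277411622353/1843812726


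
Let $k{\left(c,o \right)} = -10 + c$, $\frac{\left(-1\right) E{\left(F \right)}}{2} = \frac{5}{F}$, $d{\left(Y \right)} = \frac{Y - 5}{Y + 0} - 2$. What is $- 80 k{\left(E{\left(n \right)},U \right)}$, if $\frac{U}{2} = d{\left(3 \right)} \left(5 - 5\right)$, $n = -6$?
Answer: $\frac{2000}{3} \approx 666.67$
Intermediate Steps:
$d{\left(Y \right)} = -2 + \frac{-5 + Y}{Y}$ ($d{\left(Y \right)} = \frac{-5 + Y}{Y} - 2 = -2 + \frac{-5 + Y}{Y}$)
$E{\left(F \right)} = - \frac{10}{F}$ ($E{\left(F \right)} = - 2 \frac{5}{F} = - \frac{10}{F}$)
$U = 0$ ($U = 2 \frac{-5 - 3}{3} \left(5 - 5\right) = 2 \frac{-5 - 3}{3} \cdot 0 = 2 \cdot \frac{1}{3} \left(-8\right) 0 = 2 \left(\left(- \frac{8}{3}\right) 0\right) = 2 \cdot 0 = 0$)
$- 80 k{\left(E{\left(n \right)},U \right)} = - 80 \left(-10 - \frac{10}{-6}\right) = - 80 \left(-10 - - \frac{5}{3}\right) = - 80 \left(-10 + \frac{5}{3}\right) = \left(-80\right) \left(- \frac{25}{3}\right) = \frac{2000}{3}$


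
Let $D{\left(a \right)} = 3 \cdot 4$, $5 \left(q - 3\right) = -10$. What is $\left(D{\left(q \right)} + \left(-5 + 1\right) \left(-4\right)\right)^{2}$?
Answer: $784$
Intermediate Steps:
$q = 1$ ($q = 3 + \frac{1}{5} \left(-10\right) = 3 - 2 = 1$)
$D{\left(a \right)} = 12$
$\left(D{\left(q \right)} + \left(-5 + 1\right) \left(-4\right)\right)^{2} = \left(12 + \left(-5 + 1\right) \left(-4\right)\right)^{2} = \left(12 - -16\right)^{2} = \left(12 + 16\right)^{2} = 28^{2} = 784$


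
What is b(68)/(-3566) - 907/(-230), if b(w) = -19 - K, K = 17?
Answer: 1621321/410090 ≈ 3.9536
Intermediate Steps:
b(w) = -36 (b(w) = -19 - 1*17 = -19 - 17 = -36)
b(68)/(-3566) - 907/(-230) = -36/(-3566) - 907/(-230) = -36*(-1/3566) - 907*(-1/230) = 18/1783 + 907/230 = 1621321/410090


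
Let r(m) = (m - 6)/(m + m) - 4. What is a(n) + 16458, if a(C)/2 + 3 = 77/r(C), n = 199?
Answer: 22955056/1399 ≈ 16408.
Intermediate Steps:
r(m) = -4 + (-6 + m)/(2*m) (r(m) = (-6 + m)/((2*m)) - 4 = (-6 + m)*(1/(2*m)) - 4 = (-6 + m)/(2*m) - 4 = -4 + (-6 + m)/(2*m))
a(C) = -6 + 154/(-7/2 - 3/C) (a(C) = -6 + 2*(77/(-7/2 - 3/C)) = -6 + 154/(-7/2 - 3/C))
a(n) + 16458 = 2*(-18 - 175*199)/(6 + 7*199) + 16458 = 2*(-18 - 34825)/(6 + 1393) + 16458 = 2*(-34843)/1399 + 16458 = 2*(1/1399)*(-34843) + 16458 = -69686/1399 + 16458 = 22955056/1399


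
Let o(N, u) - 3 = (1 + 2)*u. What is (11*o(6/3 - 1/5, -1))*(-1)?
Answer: 0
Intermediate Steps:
o(N, u) = 3 + 3*u (o(N, u) = 3 + (1 + 2)*u = 3 + 3*u)
(11*o(6/3 - 1/5, -1))*(-1) = (11*(3 + 3*(-1)))*(-1) = (11*(3 - 3))*(-1) = (11*0)*(-1) = 0*(-1) = 0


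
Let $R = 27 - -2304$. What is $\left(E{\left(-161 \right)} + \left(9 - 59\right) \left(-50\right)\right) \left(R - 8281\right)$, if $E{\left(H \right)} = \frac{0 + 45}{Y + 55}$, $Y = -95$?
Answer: $- \frac{59473225}{4} \approx -1.4868 \cdot 10^{7}$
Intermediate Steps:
$E{\left(H \right)} = - \frac{9}{8}$ ($E{\left(H \right)} = \frac{0 + 45}{-95 + 55} = \frac{45}{-40} = 45 \left(- \frac{1}{40}\right) = - \frac{9}{8}$)
$R = 2331$ ($R = 27 + 2304 = 2331$)
$\left(E{\left(-161 \right)} + \left(9 - 59\right) \left(-50\right)\right) \left(R - 8281\right) = \left(- \frac{9}{8} + \left(9 - 59\right) \left(-50\right)\right) \left(2331 - 8281\right) = \left(- \frac{9}{8} - -2500\right) \left(-5950\right) = \left(- \frac{9}{8} + 2500\right) \left(-5950\right) = \frac{19991}{8} \left(-5950\right) = - \frac{59473225}{4}$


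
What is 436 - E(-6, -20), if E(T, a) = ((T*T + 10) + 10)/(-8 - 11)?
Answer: 8340/19 ≈ 438.95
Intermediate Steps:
E(T, a) = -20/19 - T²/19 (E(T, a) = ((T² + 10) + 10)/(-19) = ((10 + T²) + 10)*(-1/19) = (20 + T²)*(-1/19) = -20/19 - T²/19)
436 - E(-6, -20) = 436 - (-20/19 - 1/19*(-6)²) = 436 - (-20/19 - 1/19*36) = 436 - (-20/19 - 36/19) = 436 - 1*(-56/19) = 436 + 56/19 = 8340/19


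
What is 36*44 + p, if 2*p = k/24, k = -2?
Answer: 38015/24 ≈ 1584.0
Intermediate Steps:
p = -1/24 (p = (-2/24)/2 = (-2*1/24)/2 = (½)*(-1/12) = -1/24 ≈ -0.041667)
36*44 + p = 36*44 - 1/24 = 1584 - 1/24 = 38015/24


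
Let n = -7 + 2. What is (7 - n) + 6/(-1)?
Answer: 6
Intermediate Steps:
n = -5
(7 - n) + 6/(-1) = (7 - 1*(-5)) + 6/(-1) = (7 + 5) + 6*(-1) = 12 - 6 = 6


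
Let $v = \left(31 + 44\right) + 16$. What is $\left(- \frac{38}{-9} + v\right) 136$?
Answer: $\frac{116552}{9} \approx 12950.0$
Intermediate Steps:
$v = 91$ ($v = 75 + 16 = 91$)
$\left(- \frac{38}{-9} + v\right) 136 = \left(- \frac{38}{-9} + 91\right) 136 = \left(\left(-38\right) \left(- \frac{1}{9}\right) + 91\right) 136 = \left(\frac{38}{9} + 91\right) 136 = \frac{857}{9} \cdot 136 = \frac{116552}{9}$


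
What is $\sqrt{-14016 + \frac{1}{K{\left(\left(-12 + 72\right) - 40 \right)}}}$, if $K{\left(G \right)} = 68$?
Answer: $\frac{i \sqrt{16202479}}{34} \approx 118.39 i$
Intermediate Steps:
$\sqrt{-14016 + \frac{1}{K{\left(\left(-12 + 72\right) - 40 \right)}}} = \sqrt{-14016 + \frac{1}{68}} = \sqrt{- \frac{953087}{68}} = \frac{i \sqrt{16202479}}{34}$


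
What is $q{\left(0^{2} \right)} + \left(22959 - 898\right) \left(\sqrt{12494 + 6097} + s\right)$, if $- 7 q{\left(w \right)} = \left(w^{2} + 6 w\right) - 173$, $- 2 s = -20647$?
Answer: $\frac{3188454615}{14} + 22061 \sqrt{18591} \approx 2.3075 \cdot 10^{8}$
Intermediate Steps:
$s = \frac{20647}{2}$ ($s = \left(- \frac{1}{2}\right) \left(-20647\right) = \frac{20647}{2} \approx 10324.0$)
$q{\left(w \right)} = \frac{173}{7} - \frac{6 w}{7} - \frac{w^{2}}{7}$ ($q{\left(w \right)} = - \frac{\left(w^{2} + 6 w\right) - 173}{7} = - \frac{-173 + w^{2} + 6 w}{7} = \frac{173}{7} - \frac{6 w}{7} - \frac{w^{2}}{7}$)
$q{\left(0^{2} \right)} + \left(22959 - 898\right) \left(\sqrt{12494 + 6097} + s\right) = \left(\frac{173}{7} - \frac{6 \cdot 0^{2}}{7} - \frac{\left(0^{2}\right)^{2}}{7}\right) + \left(22959 - 898\right) \left(\sqrt{12494 + 6097} + \frac{20647}{2}\right) = \left(\frac{173}{7} - 0 - \frac{0^{2}}{7}\right) + 22061 \left(\sqrt{18591} + \frac{20647}{2}\right) = \left(\frac{173}{7} + 0 - 0\right) + 22061 \left(\frac{20647}{2} + \sqrt{18591}\right) = \left(\frac{173}{7} + 0 + 0\right) + \left(\frac{455493467}{2} + 22061 \sqrt{18591}\right) = \frac{173}{7} + \left(\frac{455493467}{2} + 22061 \sqrt{18591}\right) = \frac{3188454615}{14} + 22061 \sqrt{18591}$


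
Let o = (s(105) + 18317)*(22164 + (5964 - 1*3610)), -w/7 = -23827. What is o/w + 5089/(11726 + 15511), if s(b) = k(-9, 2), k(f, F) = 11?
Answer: 1748603988067/648975999 ≈ 2694.4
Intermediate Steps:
w = 166789 (w = -7*(-23827) = 166789)
s(b) = 11
o = 449365904 (o = (11 + 18317)*(22164 + (5964 - 1*3610)) = 18328*(22164 + (5964 - 3610)) = 18328*(22164 + 2354) = 18328*24518 = 449365904)
o/w + 5089/(11726 + 15511) = 449365904/166789 + 5089/(11726 + 15511) = 449365904*(1/166789) + 5089/27237 = 449365904/166789 + 5089*(1/27237) = 449365904/166789 + 727/3891 = 1748603988067/648975999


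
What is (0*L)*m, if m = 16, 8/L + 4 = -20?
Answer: 0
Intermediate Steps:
L = -⅓ (L = 8/(-4 - 20) = 8/(-24) = 8*(-1/24) = -⅓ ≈ -0.33333)
(0*L)*m = (0*(-⅓))*16 = 0*16 = 0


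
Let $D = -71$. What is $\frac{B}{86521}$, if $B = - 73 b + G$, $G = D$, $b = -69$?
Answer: $\frac{4966}{86521} \approx 0.057396$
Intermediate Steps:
$G = -71$
$B = 4966$ ($B = \left(-73\right) \left(-69\right) - 71 = 5037 - 71 = 4966$)
$\frac{B}{86521} = \frac{4966}{86521}$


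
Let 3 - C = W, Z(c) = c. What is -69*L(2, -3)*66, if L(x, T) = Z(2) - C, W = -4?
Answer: 22770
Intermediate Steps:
C = 7 (C = 3 - 1*(-4) = 3 + 4 = 7)
L(x, T) = -5 (L(x, T) = 2 - 1*7 = 2 - 7 = -5)
-69*L(2, -3)*66 = -69*(-5)*66 = 345*66 = 22770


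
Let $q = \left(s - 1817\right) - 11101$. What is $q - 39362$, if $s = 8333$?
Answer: $-43947$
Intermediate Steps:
$q = -4585$ ($q = \left(8333 - 1817\right) - 11101 = 6516 - 11101 = -4585$)
$q - 39362 = -4585 - 39362 = -43947$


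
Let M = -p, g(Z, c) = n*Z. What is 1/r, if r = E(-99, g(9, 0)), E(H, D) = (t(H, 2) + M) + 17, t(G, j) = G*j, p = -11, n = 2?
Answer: -1/170 ≈ -0.0058824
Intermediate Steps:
g(Z, c) = 2*Z
M = 11 (M = -1*(-11) = 11)
E(H, D) = 28 + 2*H (E(H, D) = (H*2 + 11) + 17 = (2*H + 11) + 17 = (11 + 2*H) + 17 = 28 + 2*H)
r = -170 (r = 28 + 2*(-99) = 28 - 198 = -170)
1/r = 1/(-170) = -1/170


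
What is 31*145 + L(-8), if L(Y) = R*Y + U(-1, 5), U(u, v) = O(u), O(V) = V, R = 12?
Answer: 4398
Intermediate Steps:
U(u, v) = u
L(Y) = -1 + 12*Y (L(Y) = 12*Y - 1 = -1 + 12*Y)
31*145 + L(-8) = 31*145 + (-1 + 12*(-8)) = 4495 + (-1 - 96) = 4495 - 97 = 4398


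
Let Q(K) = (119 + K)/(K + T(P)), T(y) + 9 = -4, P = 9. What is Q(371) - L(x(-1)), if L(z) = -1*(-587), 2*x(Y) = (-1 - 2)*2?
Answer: -104828/179 ≈ -585.63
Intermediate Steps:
x(Y) = -3 (x(Y) = ((-1 - 2)*2)/2 = (-3*2)/2 = (½)*(-6) = -3)
T(y) = -13 (T(y) = -9 - 4 = -13)
L(z) = 587
Q(K) = (119 + K)/(-13 + K) (Q(K) = (119 + K)/(K - 13) = (119 + K)/(-13 + K))
Q(371) - L(x(-1)) = (119 + 371)/(-13 + 371) - 1*587 = 490/358 - 587 = (1/358)*490 - 587 = 245/179 - 587 = -104828/179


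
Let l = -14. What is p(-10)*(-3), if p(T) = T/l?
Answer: -15/7 ≈ -2.1429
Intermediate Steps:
p(T) = -T/14 (p(T) = T/(-14) = T*(-1/14) = -T/14)
p(-10)*(-3) = -1/14*(-10)*(-3) = (5/7)*(-3) = -15/7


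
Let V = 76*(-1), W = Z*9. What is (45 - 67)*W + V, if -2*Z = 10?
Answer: 914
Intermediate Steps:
Z = -5 (Z = -½*10 = -5)
W = -45 (W = -5*9 = -45)
V = -76
(45 - 67)*W + V = (45 - 67)*(-45) - 76 = -22*(-45) - 76 = 990 - 76 = 914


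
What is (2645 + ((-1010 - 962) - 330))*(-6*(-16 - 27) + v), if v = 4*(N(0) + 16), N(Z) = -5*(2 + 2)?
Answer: 83006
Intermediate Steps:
N(Z) = -20 (N(Z) = -5*4 = -20)
v = -16 (v = 4*(-20 + 16) = 4*(-4) = -16)
(2645 + ((-1010 - 962) - 330))*(-6*(-16 - 27) + v) = (2645 + ((-1010 - 962) - 330))*(-6*(-16 - 27) - 16) = (2645 + (-1972 - 330))*(-6*(-43) - 16) = (2645 - 2302)*(258 - 16) = 343*242 = 83006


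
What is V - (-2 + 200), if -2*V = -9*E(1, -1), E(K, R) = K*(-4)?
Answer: -216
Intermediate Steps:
E(K, R) = -4*K
V = -18 (V = -(-9)*(-4*1)/2 = -(-9)*(-4)/2 = -1/2*36 = -18)
V - (-2 + 200) = -18 - (-2 + 200) = -18 - 1*198 = -18 - 198 = -216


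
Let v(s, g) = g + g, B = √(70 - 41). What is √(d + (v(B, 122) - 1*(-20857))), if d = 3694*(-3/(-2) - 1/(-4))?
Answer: √110262/2 ≈ 166.03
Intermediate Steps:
B = √29 ≈ 5.3852
v(s, g) = 2*g
d = 12929/2 (d = 3694*(-3*(-½) - 1*(-¼)) = 3694*(3/2 + ¼) = 3694*(7/4) = 12929/2 ≈ 6464.5)
√(d + (v(B, 122) - 1*(-20857))) = √(12929/2 + (2*122 - 1*(-20857))) = √(12929/2 + (244 + 20857)) = √(12929/2 + 21101) = √(55131/2) = √110262/2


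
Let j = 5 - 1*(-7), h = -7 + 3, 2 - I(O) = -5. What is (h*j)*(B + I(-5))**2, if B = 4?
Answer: -5808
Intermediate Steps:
I(O) = 7 (I(O) = 2 - 1*(-5) = 2 + 5 = 7)
h = -4
j = 12 (j = 5 + 7 = 12)
(h*j)*(B + I(-5))**2 = (-4*12)*(4 + 7)**2 = -48*11**2 = -48*121 = -5808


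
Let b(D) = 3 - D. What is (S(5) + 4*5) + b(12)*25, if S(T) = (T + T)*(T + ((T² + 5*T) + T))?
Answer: 395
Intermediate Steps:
S(T) = 2*T*(T² + 7*T) (S(T) = (2*T)*(T + (T² + 6*T)) = (2*T)*(T² + 7*T) = 2*T*(T² + 7*T))
(S(5) + 4*5) + b(12)*25 = (2*5²*(7 + 5) + 4*5) + (3 - 1*12)*25 = (2*25*12 + 20) + (3 - 12)*25 = (600 + 20) - 9*25 = 620 - 225 = 395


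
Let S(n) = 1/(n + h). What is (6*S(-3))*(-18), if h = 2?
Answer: 108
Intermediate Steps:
S(n) = 1/(2 + n) (S(n) = 1/(n + 2) = 1/(2 + n))
(6*S(-3))*(-18) = (6/(2 - 3))*(-18) = (6/(-1))*(-18) = (6*(-1))*(-18) = -6*(-18) = 108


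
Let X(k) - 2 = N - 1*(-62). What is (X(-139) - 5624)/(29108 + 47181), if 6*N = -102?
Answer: -5577/76289 ≈ -0.073104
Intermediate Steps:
N = -17 (N = (⅙)*(-102) = -17)
X(k) = 47 (X(k) = 2 + (-17 - 1*(-62)) = 2 + (-17 + 62) = 2 + 45 = 47)
(X(-139) - 5624)/(29108 + 47181) = (47 - 5624)/(29108 + 47181) = -5577/76289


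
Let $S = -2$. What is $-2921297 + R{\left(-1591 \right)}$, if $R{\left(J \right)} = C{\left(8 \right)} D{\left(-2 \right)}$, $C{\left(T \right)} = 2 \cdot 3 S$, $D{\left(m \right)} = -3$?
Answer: $-2921261$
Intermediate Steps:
$C{\left(T \right)} = -12$ ($C{\left(T \right)} = 2 \cdot 3 \left(-2\right) = 2 \left(-6\right) = -12$)
$R{\left(J \right)} = 36$ ($R{\left(J \right)} = \left(-12\right) \left(-3\right) = 36$)
$-2921297 + R{\left(-1591 \right)} = -2921297 + 36 = -2921261$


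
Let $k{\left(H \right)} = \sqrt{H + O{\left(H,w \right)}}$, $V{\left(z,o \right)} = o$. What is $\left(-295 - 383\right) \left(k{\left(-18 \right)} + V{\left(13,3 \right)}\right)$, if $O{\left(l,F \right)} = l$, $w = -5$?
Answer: $-2034 - 4068 i \approx -2034.0 - 4068.0 i$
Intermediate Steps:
$k{\left(H \right)} = \sqrt{2} \sqrt{H}$ ($k{\left(H \right)} = \sqrt{H + H} = \sqrt{2 H} = \sqrt{2} \sqrt{H}$)
$\left(-295 - 383\right) \left(k{\left(-18 \right)} + V{\left(13,3 \right)}\right) = \left(-295 - 383\right) \left(\sqrt{2} \sqrt{-18} + 3\right) = - 678 \left(\sqrt{2} \cdot 3 i \sqrt{2} + 3\right) = - 678 \left(6 i + 3\right) = - 678 \left(3 + 6 i\right) = -2034 - 4068 i$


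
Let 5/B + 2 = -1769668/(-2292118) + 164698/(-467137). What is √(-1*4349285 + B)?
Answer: I*√124557789196510514428972402434/169229610218 ≈ 2085.5*I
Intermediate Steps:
B = -535366563083/169229610218 (B = 5/(-2 + (-1769668/(-2292118) + 164698/(-467137))) = 5/(-2 + (-1769668*(-1/2292118) + 164698*(-1/467137))) = 5/(-2 + (884834/1146059 - 164698/467137)) = 5/(-2 + 224585075076/535366563083) = 5/(-846148051090/535366563083) = 5*(-535366563083/846148051090) = -535366563083/169229610218 ≈ -3.1636)
√(-1*4349285 + B) = √(-1*4349285 - 535366563083/169229610218) = √(-4349285 - 535366563083/169229610218) = √(-736028340643557213/169229610218) = I*√124557789196510514428972402434/169229610218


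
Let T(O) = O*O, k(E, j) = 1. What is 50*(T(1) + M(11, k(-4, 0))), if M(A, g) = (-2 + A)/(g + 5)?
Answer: 125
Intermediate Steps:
T(O) = O**2
M(A, g) = (-2 + A)/(5 + g)
50*(T(1) + M(11, k(-4, 0))) = 50*(1**2 + (-2 + 11)/(5 + 1)) = 50*(1 + 9/6) = 50*(1 + (1/6)*9) = 50*(1 + 3/2) = 50*(5/2) = 125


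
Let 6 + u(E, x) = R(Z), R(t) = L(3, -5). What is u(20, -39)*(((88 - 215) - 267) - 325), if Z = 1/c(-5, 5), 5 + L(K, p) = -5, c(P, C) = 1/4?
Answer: 11504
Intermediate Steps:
c(P, C) = 1/4
L(K, p) = -10 (L(K, p) = -5 - 5 = -10)
Z = 4 (Z = 1/(1/4) = 4)
R(t) = -10
u(E, x) = -16 (u(E, x) = -6 - 10 = -16)
u(20, -39)*(((88 - 215) - 267) - 325) = -16*(((88 - 215) - 267) - 325) = -16*((-127 - 267) - 325) = -16*(-394 - 325) = -16*(-719) = 11504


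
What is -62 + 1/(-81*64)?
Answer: -321409/5184 ≈ -62.000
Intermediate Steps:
-62 + 1/(-81*64) = -62 - 1/81*1/64 = -62 - 1/5184 = -321409/5184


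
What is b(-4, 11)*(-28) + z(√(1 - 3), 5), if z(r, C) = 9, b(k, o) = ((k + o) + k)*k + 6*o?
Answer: -1503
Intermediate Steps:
b(k, o) = 6*o + k*(o + 2*k) (b(k, o) = (o + 2*k)*k + 6*o = k*(o + 2*k) + 6*o = 6*o + k*(o + 2*k))
b(-4, 11)*(-28) + z(√(1 - 3), 5) = (2*(-4)² + 6*11 - 4*11)*(-28) + 9 = (2*16 + 66 - 44)*(-28) + 9 = (32 + 66 - 44)*(-28) + 9 = 54*(-28) + 9 = -1512 + 9 = -1503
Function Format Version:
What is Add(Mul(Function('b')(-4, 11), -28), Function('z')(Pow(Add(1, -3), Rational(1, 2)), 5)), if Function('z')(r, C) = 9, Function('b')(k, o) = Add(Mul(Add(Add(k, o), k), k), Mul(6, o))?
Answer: -1503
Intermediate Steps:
Function('b')(k, o) = Add(Mul(6, o), Mul(k, Add(o, Mul(2, k)))) (Function('b')(k, o) = Add(Mul(Add(o, Mul(2, k)), k), Mul(6, o)) = Add(Mul(k, Add(o, Mul(2, k))), Mul(6, o)) = Add(Mul(6, o), Mul(k, Add(o, Mul(2, k)))))
Add(Mul(Function('b')(-4, 11), -28), Function('z')(Pow(Add(1, -3), Rational(1, 2)), 5)) = Add(Mul(Add(Mul(2, Pow(-4, 2)), Mul(6, 11), Mul(-4, 11)), -28), 9) = Add(Mul(Add(Mul(2, 16), 66, -44), -28), 9) = Add(Mul(Add(32, 66, -44), -28), 9) = Add(Mul(54, -28), 9) = Add(-1512, 9) = -1503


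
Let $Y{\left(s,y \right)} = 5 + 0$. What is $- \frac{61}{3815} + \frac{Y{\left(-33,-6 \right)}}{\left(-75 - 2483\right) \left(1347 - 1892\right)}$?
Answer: $- \frac{156003}{9758770} \approx -0.015986$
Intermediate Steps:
$Y{\left(s,y \right)} = 5$
$- \frac{61}{3815} + \frac{Y{\left(-33,-6 \right)}}{\left(-75 - 2483\right) \left(1347 - 1892\right)} = - \frac{61}{3815} + \frac{5}{\left(-75 - 2483\right) \left(1347 - 1892\right)} = \left(-61\right) \frac{1}{3815} + \frac{5}{\left(-2558\right) \left(-545\right)} = - \frac{61}{3815} + \frac{5}{1394110} = - \frac{61}{3815} + 5 \cdot \frac{1}{1394110} = - \frac{61}{3815} + \frac{1}{278822} = - \frac{156003}{9758770}$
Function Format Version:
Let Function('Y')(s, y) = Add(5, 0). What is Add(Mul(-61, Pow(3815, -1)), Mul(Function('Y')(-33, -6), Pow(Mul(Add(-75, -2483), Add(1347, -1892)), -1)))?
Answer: Rational(-156003, 9758770) ≈ -0.015986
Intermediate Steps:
Function('Y')(s, y) = 5
Add(Mul(-61, Pow(3815, -1)), Mul(Function('Y')(-33, -6), Pow(Mul(Add(-75, -2483), Add(1347, -1892)), -1))) = Add(Mul(-61, Pow(3815, -1)), Mul(5, Pow(Mul(Add(-75, -2483), Add(1347, -1892)), -1))) = Add(Mul(-61, Rational(1, 3815)), Mul(5, Pow(Mul(-2558, -545), -1))) = Add(Rational(-61, 3815), Mul(5, Pow(1394110, -1))) = Add(Rational(-61, 3815), Mul(5, Rational(1, 1394110))) = Add(Rational(-61, 3815), Rational(1, 278822)) = Rational(-156003, 9758770)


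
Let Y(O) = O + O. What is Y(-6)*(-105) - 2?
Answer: 1258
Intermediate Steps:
Y(O) = 2*O
Y(-6)*(-105) - 2 = (2*(-6))*(-105) - 2 = -12*(-105) - 2 = 1260 - 2 = 1258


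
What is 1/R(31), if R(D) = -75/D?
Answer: -31/75 ≈ -0.41333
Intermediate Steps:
1/R(31) = 1/(-75/31) = -31/75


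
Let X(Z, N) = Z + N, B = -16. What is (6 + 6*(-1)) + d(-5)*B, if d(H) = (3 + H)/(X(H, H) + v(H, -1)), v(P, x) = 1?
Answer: -32/9 ≈ -3.5556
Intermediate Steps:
X(Z, N) = N + Z
d(H) = (3 + H)/(1 + 2*H) (d(H) = (3 + H)/((H + H) + 1) = (3 + H)/(2*H + 1) = (3 + H)/(1 + 2*H))
(6 + 6*(-1)) + d(-5)*B = (6 + 6*(-1)) + ((3 - 5)/(1 + 2*(-5)))*(-16) = (6 - 6) + (-2/(1 - 10))*(-16) = 0 + (-2/(-9))*(-16) = 0 - 1/9*(-2)*(-16) = 0 + (2/9)*(-16) = 0 - 32/9 = -32/9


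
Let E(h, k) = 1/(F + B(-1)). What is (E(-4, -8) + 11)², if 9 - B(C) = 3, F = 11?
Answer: 35344/289 ≈ 122.30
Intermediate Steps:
B(C) = 6 (B(C) = 9 - 1*3 = 9 - 3 = 6)
E(h, k) = 1/17 (E(h, k) = 1/(11 + 6) = 1/17)
(E(-4, -8) + 11)² = (1/17 + 11)² = (188/17)² = 35344/289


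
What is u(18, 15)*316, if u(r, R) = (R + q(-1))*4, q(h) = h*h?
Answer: 20224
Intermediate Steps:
q(h) = h²
u(r, R) = 4 + 4*R (u(r, R) = (R + (-1)²)*4 = (R + 1)*4 = (1 + R)*4 = 4 + 4*R)
u(18, 15)*316 = (4 + 4*15)*316 = (4 + 60)*316 = 64*316 = 20224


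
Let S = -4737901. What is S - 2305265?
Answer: -7043166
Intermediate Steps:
S - 2305265 = -4737901 - 2305265 = -7043166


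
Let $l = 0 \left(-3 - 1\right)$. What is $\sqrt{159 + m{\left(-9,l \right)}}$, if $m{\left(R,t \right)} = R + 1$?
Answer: $\sqrt{151} \approx 12.288$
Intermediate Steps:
$l = 0$ ($l = 0 \left(-4\right) = 0$)
$m{\left(R,t \right)} = 1 + R$
$\sqrt{159 + m{\left(-9,l \right)}} = \sqrt{159 + \left(1 - 9\right)} = \sqrt{159 - 8} = \sqrt{151}$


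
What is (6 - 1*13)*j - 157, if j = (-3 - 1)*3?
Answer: -73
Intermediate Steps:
j = -12 (j = -4*3 = -12)
(6 - 1*13)*j - 157 = (6 - 1*13)*(-12) - 157 = (6 - 13)*(-12) - 157 = -7*(-12) - 157 = 84 - 157 = -73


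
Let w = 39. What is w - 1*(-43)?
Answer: 82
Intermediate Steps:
w - 1*(-43) = 39 - 1*(-43) = 39 + 43 = 82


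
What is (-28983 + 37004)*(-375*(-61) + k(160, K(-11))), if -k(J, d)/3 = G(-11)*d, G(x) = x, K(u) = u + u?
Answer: 177657129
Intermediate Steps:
K(u) = 2*u
k(J, d) = 33*d (k(J, d) = -(-33)*d = 33*d)
(-28983 + 37004)*(-375*(-61) + k(160, K(-11))) = (-28983 + 37004)*(-375*(-61) + 33*(2*(-11))) = 8021*(22875 + 33*(-22)) = 8021*(22875 - 726) = 8021*22149 = 177657129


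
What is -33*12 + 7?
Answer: -389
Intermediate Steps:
-33*12 + 7 = -396 + 7 = -389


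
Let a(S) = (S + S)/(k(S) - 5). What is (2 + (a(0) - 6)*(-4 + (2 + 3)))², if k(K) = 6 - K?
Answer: 16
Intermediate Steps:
a(S) = 2*S/(1 - S) (a(S) = (S + S)/((6 - S) - 5) = (2*S)/(1 - S) = 2*S/(1 - S))
(2 + (a(0) - 6)*(-4 + (2 + 3)))² = (2 + (-2*0/(-1 + 0) - 6)*(-4 + (2 + 3)))² = (2 + (-2*0/(-1) - 6)*(-4 + 5))² = (2 + (-2*0*(-1) - 6)*1)² = (2 + (0 - 6)*1)² = (2 - 6*1)² = (2 - 6)² = (-4)² = 16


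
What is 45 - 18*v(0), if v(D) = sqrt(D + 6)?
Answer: 45 - 18*sqrt(6) ≈ 0.90918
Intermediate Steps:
v(D) = sqrt(6 + D)
45 - 18*v(0) = 45 - 18*sqrt(6 + 0) = 45 - 18*sqrt(6)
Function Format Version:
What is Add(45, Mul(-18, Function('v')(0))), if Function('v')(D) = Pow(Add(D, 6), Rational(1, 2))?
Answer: Add(45, Mul(-18, Pow(6, Rational(1, 2)))) ≈ 0.90918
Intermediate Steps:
Function('v')(D) = Pow(Add(6, D), Rational(1, 2))
Add(45, Mul(-18, Function('v')(0))) = Add(45, Mul(-18, Pow(Add(6, 0), Rational(1, 2)))) = Add(45, Mul(-18, Pow(6, Rational(1, 2))))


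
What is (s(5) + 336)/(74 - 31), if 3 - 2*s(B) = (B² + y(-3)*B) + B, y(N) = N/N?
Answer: 320/43 ≈ 7.4419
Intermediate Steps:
y(N) = 1
s(B) = 3/2 - B - B²/2 (s(B) = 3/2 - ((B² + 1*B) + B)/2 = 3/2 - ((B² + B) + B)/2 = 3/2 - ((B + B²) + B)/2 = 3/2 - (B² + 2*B)/2 = 3/2 + (-B - B²/2) = 3/2 - B - B²/2)
(s(5) + 336)/(74 - 31) = ((3/2 - 1*5 - ½*5²) + 336)/(74 - 31) = ((3/2 - 5 - ½*25) + 336)/43 = ((3/2 - 5 - 25/2) + 336)*(1/43) = (-16 + 336)*(1/43) = 320*(1/43) = 320/43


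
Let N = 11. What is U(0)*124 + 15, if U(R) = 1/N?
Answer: 289/11 ≈ 26.273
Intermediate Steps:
U(R) = 1/11
U(0)*124 + 15 = (1/11)*124 + 15 = 124/11 + 15 = 289/11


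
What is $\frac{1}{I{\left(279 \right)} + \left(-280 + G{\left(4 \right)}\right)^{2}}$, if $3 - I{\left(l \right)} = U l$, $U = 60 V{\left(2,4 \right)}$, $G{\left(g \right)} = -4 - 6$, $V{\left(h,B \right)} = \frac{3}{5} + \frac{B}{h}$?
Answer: $\frac{1}{40579} \approx 2.4643 \cdot 10^{-5}$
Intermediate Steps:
$V{\left(h,B \right)} = \frac{3}{5} + \frac{B}{h}$ ($V{\left(h,B \right)} = 3 \cdot \frac{1}{5} + \frac{B}{h} = \frac{3}{5} + \frac{B}{h}$)
$G{\left(g \right)} = -10$
$U = 156$ ($U = 60 \left(\frac{3}{5} + \frac{4}{2}\right) = 60 \left(\frac{3}{5} + 4 \cdot \frac{1}{2}\right) = 60 \left(\frac{3}{5} + 2\right) = 60 \cdot \frac{13}{5} = 156$)
$I{\left(l \right)} = 3 - 156 l$
$\frac{1}{I{\left(279 \right)} + \left(-280 + G{\left(4 \right)}\right)^{2}} = \frac{1}{\left(3 - 43524\right) + \left(-280 - 10\right)^{2}} = \frac{1}{\left(3 - 43524\right) + \left(-290\right)^{2}} = \frac{1}{-43521 + 84100} = \frac{1}{40579}$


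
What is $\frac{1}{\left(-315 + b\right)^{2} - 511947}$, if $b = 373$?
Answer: $- \frac{1}{508583} \approx -1.9662 \cdot 10^{-6}$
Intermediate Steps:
$\frac{1}{\left(-315 + b\right)^{2} - 511947} = \frac{1}{\left(-315 + 373\right)^{2} - 511947} = \frac{1}{58^{2} - 511947} = \frac{1}{3364 - 511947} = \frac{1}{-508583} = - \frac{1}{508583}$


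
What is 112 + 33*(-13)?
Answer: -317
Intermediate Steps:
112 + 33*(-13) = 112 - 429 = -317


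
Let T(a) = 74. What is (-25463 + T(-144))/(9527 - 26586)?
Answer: 3627/2437 ≈ 1.4883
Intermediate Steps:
(-25463 + T(-144))/(9527 - 26586) = (-25463 + 74)/(9527 - 26586) = -25389/(-17059) = -25389*(-1/17059) = 3627/2437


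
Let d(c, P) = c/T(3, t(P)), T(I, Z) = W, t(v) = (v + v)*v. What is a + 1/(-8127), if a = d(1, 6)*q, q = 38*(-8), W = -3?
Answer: 823535/8127 ≈ 101.33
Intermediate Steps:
t(v) = 2*v² (t(v) = (2*v)*v = 2*v²)
T(I, Z) = -3
d(c, P) = -c/3 (d(c, P) = c/(-3) = c*(-⅓) = -c/3)
q = -304
a = 304/3 (a = -⅓*1*(-304) = -⅓*(-304) = 304/3 ≈ 101.33)
a + 1/(-8127) = 304/3 + 1/(-8127) = 304/3 - 1/8127 = 823535/8127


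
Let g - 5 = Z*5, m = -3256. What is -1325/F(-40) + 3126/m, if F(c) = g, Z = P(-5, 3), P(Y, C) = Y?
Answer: 26573/407 ≈ 65.290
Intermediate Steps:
Z = -5
g = -20 (g = 5 - 5*5 = 5 - 25 = -20)
F(c) = -20
-1325/F(-40) + 3126/m = -1325/(-20) + 3126/(-3256) = -1325*(-1/20) + 3126*(-1/3256) = 265/4 - 1563/1628 = 26573/407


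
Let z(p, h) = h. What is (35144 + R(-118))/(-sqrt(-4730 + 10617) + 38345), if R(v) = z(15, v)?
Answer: 671535985/735166569 + 507877*sqrt(7)/735166569 ≈ 0.91528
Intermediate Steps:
R(v) = v
(35144 + R(-118))/(-sqrt(-4730 + 10617) + 38345) = (35144 - 118)/(-sqrt(-4730 + 10617) + 38345) = 35026/(-sqrt(5887) + 38345) = 35026/(-29*sqrt(7) + 38345) = 35026/(38345 - 29*sqrt(7))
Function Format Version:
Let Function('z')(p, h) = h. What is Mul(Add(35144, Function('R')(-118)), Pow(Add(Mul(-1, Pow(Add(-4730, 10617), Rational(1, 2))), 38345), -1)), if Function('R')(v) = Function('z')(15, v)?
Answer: Add(Rational(671535985, 735166569), Mul(Rational(507877, 735166569), Pow(7, Rational(1, 2)))) ≈ 0.91528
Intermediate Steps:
Function('R')(v) = v
Mul(Add(35144, Function('R')(-118)), Pow(Add(Mul(-1, Pow(Add(-4730, 10617), Rational(1, 2))), 38345), -1)) = Mul(Add(35144, -118), Pow(Add(Mul(-1, Pow(Add(-4730, 10617), Rational(1, 2))), 38345), -1)) = Mul(35026, Pow(Add(Mul(-1, Pow(5887, Rational(1, 2))), 38345), -1)) = Mul(35026, Pow(Add(Mul(-1, Mul(29, Pow(7, Rational(1, 2)))), 38345), -1)) = Mul(35026, Pow(Add(Mul(-29, Pow(7, Rational(1, 2))), 38345), -1)) = Mul(35026, Pow(Add(38345, Mul(-29, Pow(7, Rational(1, 2)))), -1))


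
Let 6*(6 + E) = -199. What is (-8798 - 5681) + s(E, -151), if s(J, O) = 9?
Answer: -14470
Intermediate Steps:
E = -235/6 (E = -6 + (1/6)*(-199) = -6 - 199/6 = -235/6 ≈ -39.167)
(-8798 - 5681) + s(E, -151) = (-8798 - 5681) + 9 = -14479 + 9 = -14470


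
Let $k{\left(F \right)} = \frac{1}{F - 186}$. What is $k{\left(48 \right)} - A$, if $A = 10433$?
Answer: $- \frac{1439755}{138} \approx -10433.0$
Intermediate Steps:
$k{\left(F \right)} = \frac{1}{-186 + F}$
$k{\left(48 \right)} - A = \frac{1}{-186 + 48} - 10433 = \frac{1}{-138} - 10433 = - \frac{1}{138} - 10433 = - \frac{1439755}{138}$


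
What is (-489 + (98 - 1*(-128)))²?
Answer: 69169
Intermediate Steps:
(-489 + (98 - 1*(-128)))² = (-489 + (98 + 128))² = (-489 + 226)² = (-263)² = 69169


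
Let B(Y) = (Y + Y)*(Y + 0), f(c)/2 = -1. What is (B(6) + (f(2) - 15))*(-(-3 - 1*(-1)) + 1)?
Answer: 165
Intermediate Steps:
f(c) = -2 (f(c) = 2*(-1) = -2)
B(Y) = 2*Y² (B(Y) = (2*Y)*Y = 2*Y²)
(B(6) + (f(2) - 15))*(-(-3 - 1*(-1)) + 1) = (2*6² + (-2 - 15))*(-(-3 - 1*(-1)) + 1) = (2*36 - 17)*(-(-3 + 1) + 1) = (72 - 17)*(-1*(-2) + 1) = 55*(2 + 1) = 55*3 = 165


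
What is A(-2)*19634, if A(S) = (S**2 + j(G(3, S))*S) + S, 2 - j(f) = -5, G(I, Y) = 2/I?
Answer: -235608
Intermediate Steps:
j(f) = 7 (j(f) = 2 - 1*(-5) = 2 + 5 = 7)
A(S) = S**2 + 8*S (A(S) = (S**2 + 7*S) + S = S**2 + 8*S)
A(-2)*19634 = -2*(8 - 2)*19634 = -2*6*19634 = -12*19634 = -235608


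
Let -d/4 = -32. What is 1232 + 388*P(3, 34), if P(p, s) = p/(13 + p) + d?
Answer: 203875/4 ≈ 50969.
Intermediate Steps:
d = 128 (d = -4*(-32) = 128)
P(p, s) = 128 + p/(13 + p) (P(p, s) = p/(13 + p) + 128 = 128 + p/(13 + p))
1232 + 388*P(3, 34) = 1232 + 388*((1664 + 129*3)/(13 + 3)) = 1232 + 388*((1664 + 387)/16) = 1232 + 388*((1/16)*2051) = 1232 + 388*(2051/16) = 1232 + 198947/4 = 203875/4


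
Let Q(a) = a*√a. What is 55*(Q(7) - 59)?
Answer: -3245 + 385*√7 ≈ -2226.4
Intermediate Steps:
Q(a) = a^(3/2)
55*(Q(7) - 59) = 55*(7^(3/2) - 59) = 55*(7*√7 - 59) = 55*(-59 + 7*√7) = -3245 + 385*√7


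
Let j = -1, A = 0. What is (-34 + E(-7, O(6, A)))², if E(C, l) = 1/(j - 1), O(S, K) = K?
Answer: 4761/4 ≈ 1190.3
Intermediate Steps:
E(C, l) = -½ (E(C, l) = 1/(-1 - 1) = 1/(-2) = -½)
(-34 + E(-7, O(6, A)))² = (-34 - ½)² = (-69/2)² = 4761/4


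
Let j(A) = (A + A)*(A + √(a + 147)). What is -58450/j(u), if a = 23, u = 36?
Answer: -29225/1126 + 29225*√170/40536 ≈ -16.554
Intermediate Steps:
j(A) = 2*A*(A + √170) (j(A) = (A + A)*(A + √(23 + 147)) = (2*A)*(A + √170) = 2*A*(A + √170))
-58450/j(u) = -58450*1/(72*(36 + √170)) = -58450/(2592 + 72*√170)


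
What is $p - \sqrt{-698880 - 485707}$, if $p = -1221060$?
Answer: $-1221060 - i \sqrt{1184587} \approx -1.2211 \cdot 10^{6} - 1088.4 i$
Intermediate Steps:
$p - \sqrt{-698880 - 485707} = -1221060 - \sqrt{-698880 - 485707} = -1221060 - \sqrt{-1184587} = -1221060 - i \sqrt{1184587}$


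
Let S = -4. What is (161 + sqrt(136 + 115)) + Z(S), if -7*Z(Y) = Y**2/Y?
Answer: 1131/7 + sqrt(251) ≈ 177.41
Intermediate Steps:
Z(Y) = -Y/7 (Z(Y) = -Y**2/(7*Y) = -Y/7)
(161 + sqrt(136 + 115)) + Z(S) = (161 + sqrt(136 + 115)) - 1/7*(-4) = (161 + sqrt(251)) + 4/7 = 1131/7 + sqrt(251)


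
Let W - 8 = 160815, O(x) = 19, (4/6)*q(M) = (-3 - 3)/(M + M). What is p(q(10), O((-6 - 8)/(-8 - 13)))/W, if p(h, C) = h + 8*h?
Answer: -81/3216460 ≈ -2.5183e-5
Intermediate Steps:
q(M) = -9/(2*M) (q(M) = 3*((-3 - 3)/(M + M))/2 = 3*(-6*1/(2*M))/2 = 3*(-3/M)/2 = -9/(2*M))
p(h, C) = 9*h
W = 160823 (W = 8 + 160815 = 160823)
p(q(10), O((-6 - 8)/(-8 - 13)))/W = (9*(-9/2/10))/160823 = (9*(-9/2*⅒))*(1/160823) = (9*(-9/20))*(1/160823) = -81/20*1/160823 = -81/3216460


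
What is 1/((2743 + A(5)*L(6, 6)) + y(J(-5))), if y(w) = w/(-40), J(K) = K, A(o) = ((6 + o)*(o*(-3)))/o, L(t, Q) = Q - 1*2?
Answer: 8/20889 ≈ 0.00038298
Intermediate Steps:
L(t, Q) = -2 + Q (L(t, Q) = Q - 2 = -2 + Q)
A(o) = -18 - 3*o (A(o) = ((6 + o)*(-3*o))/o = (-3*o*(6 + o))/o = -18 - 3*o)
y(w) = -w/40 (y(w) = w*(-1/40) = -w/40)
1/((2743 + A(5)*L(6, 6)) + y(J(-5))) = 1/((2743 + (-18 - 3*5)*(-2 + 6)) - 1/40*(-5)) = 1/((2743 + (-18 - 15)*4) + 1/8) = 1/((2743 - 33*4) + 1/8) = 1/((2743 - 132) + 1/8) = 1/(2611 + 1/8) = 1/(20889/8) = 8/20889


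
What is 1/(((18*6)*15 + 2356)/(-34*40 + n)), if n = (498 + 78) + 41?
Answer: -743/3976 ≈ -0.18687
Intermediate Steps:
n = 617 (n = 576 + 41 = 617)
1/(((18*6)*15 + 2356)/(-34*40 + n)) = 1/(((18*6)*15 + 2356)/(-34*40 + 617)) = 1/((108*15 + 2356)/(-1360 + 617)) = 1/((1620 + 2356)/(-743)) = 1/(3976*(-1/743)) = 1/(-3976/743) = -743/3976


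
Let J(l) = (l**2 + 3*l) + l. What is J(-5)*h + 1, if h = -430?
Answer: -2149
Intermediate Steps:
J(l) = l**2 + 4*l
J(-5)*h + 1 = -5*(4 - 5)*(-430) + 1 = -5*(-1)*(-430) + 1 = 5*(-430) + 1 = -2150 + 1 = -2149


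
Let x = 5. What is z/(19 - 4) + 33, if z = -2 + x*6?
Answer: 523/15 ≈ 34.867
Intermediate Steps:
z = 28 (z = -2 + 5*6 = -2 + 30 = 28)
z/(19 - 4) + 33 = 28/(19 - 4) + 33 = 28/15 + 33 = 523/15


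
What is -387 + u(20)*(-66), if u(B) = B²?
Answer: -26787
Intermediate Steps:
-387 + u(20)*(-66) = -387 + 20²*(-66) = -387 + 400*(-66) = -387 - 26400 = -26787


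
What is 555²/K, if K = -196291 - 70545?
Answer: -308025/266836 ≈ -1.1544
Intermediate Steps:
K = -266836
555²/K = 555²/(-266836) = 308025*(-1/266836) = -308025/266836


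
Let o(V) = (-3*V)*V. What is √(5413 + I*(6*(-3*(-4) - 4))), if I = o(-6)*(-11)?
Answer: √62437 ≈ 249.87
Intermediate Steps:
o(V) = -3*V²
I = 1188 (I = -3*(-6)²*(-11) = -3*36*(-11) = -108*(-11) = 1188)
√(5413 + I*(6*(-3*(-4) - 4))) = √(5413 + 1188*(6*(-3*(-4) - 4))) = √(5413 + 1188*(6*(12 - 4))) = √(5413 + 1188*(6*8)) = √(5413 + 1188*48) = √(5413 + 57024) = √62437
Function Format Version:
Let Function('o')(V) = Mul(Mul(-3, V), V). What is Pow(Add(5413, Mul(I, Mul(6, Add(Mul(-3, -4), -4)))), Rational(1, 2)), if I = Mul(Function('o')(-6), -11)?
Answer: Pow(62437, Rational(1, 2)) ≈ 249.87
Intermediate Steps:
Function('o')(V) = Mul(-3, Pow(V, 2))
I = 1188 (I = Mul(Mul(-3, Pow(-6, 2)), -11) = Mul(Mul(-3, 36), -11) = Mul(-108, -11) = 1188)
Pow(Add(5413, Mul(I, Mul(6, Add(Mul(-3, -4), -4)))), Rational(1, 2)) = Pow(Add(5413, Mul(1188, Mul(6, Add(Mul(-3, -4), -4)))), Rational(1, 2)) = Pow(Add(5413, Mul(1188, Mul(6, Add(12, -4)))), Rational(1, 2)) = Pow(Add(5413, Mul(1188, Mul(6, 8))), Rational(1, 2)) = Pow(Add(5413, Mul(1188, 48)), Rational(1, 2)) = Pow(Add(5413, 57024), Rational(1, 2)) = Pow(62437, Rational(1, 2))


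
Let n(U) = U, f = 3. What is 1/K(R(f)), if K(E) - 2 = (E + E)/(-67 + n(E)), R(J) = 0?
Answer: 1/2 ≈ 0.50000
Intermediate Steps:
K(E) = 2 + 2*E/(-67 + E) (K(E) = 2 + (E + E)/(-67 + E) = 2 + (2*E)/(-67 + E) = 2 + 2*E/(-67 + E))
1/K(R(f)) = 1/(2*(-67 + 2*0)/(-67 + 0)) = 1/(2*(-67 + 0)/(-67)) = 1/(2*(-1/67)*(-67)) = 1/2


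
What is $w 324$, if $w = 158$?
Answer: $51192$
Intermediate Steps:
$w 324 = 158 \cdot 324 = 51192$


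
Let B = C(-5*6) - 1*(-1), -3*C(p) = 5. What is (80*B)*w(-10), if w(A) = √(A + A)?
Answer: -320*I*√5/3 ≈ -238.51*I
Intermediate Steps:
C(p) = -5/3 (C(p) = -⅓*5 = -5/3)
w(A) = √2*√A (w(A) = √(2*A) = √2*√A)
B = -⅔ (B = -5/3 - 1*(-1) = -5/3 + 1 = -⅔ ≈ -0.66667)
(80*B)*w(-10) = (80*(-⅔))*(√2*√(-10)) = -160*√2*I*√10/3 = -320*I*√5/3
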